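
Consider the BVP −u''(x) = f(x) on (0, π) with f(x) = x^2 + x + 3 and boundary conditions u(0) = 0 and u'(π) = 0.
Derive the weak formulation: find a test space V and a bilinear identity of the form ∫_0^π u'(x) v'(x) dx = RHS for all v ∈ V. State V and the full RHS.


V = {v ∈ H^1(0, π) : v(0) = 0} (test functions vanish at x = 0 where u is specified); weak form: ∫_0^π u'v' dx = ∫_0^π (x^2 + x + 3) v dx for all v ∈ V.

Multiply both sides by a test function v and integrate from 0 to π:
  ∫_0^π −u''(x) v(x) dx = ∫_0^π f(x) v(x) dx.
Integrate the LHS by parts once:
  ∫_0^π −u'' v dx = −[u'(x) v(x)]_0^π + ∫_0^π u'(x) v'(x) dx.
Thus ∫_0^π u'(x) v'(x) dx = ∫_0^π f(x) v(x) dx + [u'(x) v(x)]_0^π.
Choose V so that boundary terms are either known or forced to vanish.
Mixed BC: u(0) = 0 (Dirichlet) and u'(π) = 0 (Neumann). Define V = {v ∈ H^1(0, π) : v(0) = 0}. Then [u' v]_0^π = u'(π)·v(π) − u'(0)·0 = 0.
Weak formulation: find u (satisfying any essential BC) such that ∫_0^π u'(x) v'(x) dx = ∫_0^π f v dx for all v ∈ V (Dirichlet at 0 absorbed into V; the Neumann datum at x = π is zero, so no boundary term remains).
Substituting f(x) = x^2 + x + 3, the right-hand side is ∫_0^π (x^2 + x + 3) v dx.


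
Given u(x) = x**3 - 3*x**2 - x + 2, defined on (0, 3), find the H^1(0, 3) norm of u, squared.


||u||_{H^1}^2 = 3957/70

The H^1 norm (squared) on an interval (0, L) is
  ||u||_{H^1}^2 = ∫_0^L u(x)^2 dx + ∫_0^L u'(x)^2 dx.
Compute u'(x) = 3*x**2 - 6*x - 1.
Then u(x)^2 = x**6 - 6*x**5 + 7*x**4 + 10*x**3 - 11*x**2 - 4*x + 4 and u'(x)^2 = 9*x**4 - 36*x**3 + 30*x**2 + 12*x + 1.
Integrate each monomial from 0 to 3 using ∫_0^3 c·x^n dx = c·3^(n+1)/(n+1):
  ∫_0^3 u(x)^2 dx = ∫_0^3 (x^6 - 6*x^5 + 7*x^4 + 10*x^3 - 11*x^2 - 4*x + 4) dx. Term by term:
    ∫_0^3 x^6 dx = 2187/7;  ∫_0^3 -6*x^5 dx = -729;  ∫_0^3 7*x^4 dx = 1701/5;
    ∫_0^3 10*x^3 dx = 405/2;  ∫_0^3 -11*x^2 dx = -99;  ∫_0^3 -4*x dx = -18;
    ∫_0^3 4 dx = 12.
  Sum: 2187/7 − 729 + 1701/5 + 405/2 − 99 − 18 + 12 = 1479/70.
  ∫_0^3 u'(x)^2 dx = ∫_0^3 (9*x^4 - 36*x^3 + 30*x^2 + 12*x + 1) dx. Term by term:
    ∫_0^3 9*x^4 dx = 2187/5;  ∫_0^3 -36*x^3 dx = -729;  ∫_0^3 30*x^2 dx = 270;
    ∫_0^3 12*x dx = 54;  ∫_0^3 1 dx = 3.
  Sum: 2187/5 − 729 + 270 + 54 + 3 = 177/5.
Adding: ||u||_{H^1}^2 = 1479/70 + 177/5 = 3957/70.


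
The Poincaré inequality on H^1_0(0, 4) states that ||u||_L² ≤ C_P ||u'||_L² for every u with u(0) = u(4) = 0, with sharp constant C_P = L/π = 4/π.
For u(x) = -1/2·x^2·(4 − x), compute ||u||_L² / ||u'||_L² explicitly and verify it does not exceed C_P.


||u||_L² / ||u'||_L² = 2*sqrt(14)/7 < C_P = 4/π.

u(x) = -1/2·x^2·(4 − x), so u'(x) = x*(3*x - 8)/2.
u(x) = -1/2·x^2·(4 − x) vanishes at x = 0 and x = 4, so u ∈ H^1_0(0, 4). Differentiate via the product rule and integrate the resulting polynomials term by term.
  ∫_0^4 u² dx = ∫_0^4 (x^6/4 - 2*x^5 + 4*x^4) dx. Term by term:
    ∫_0^4 x^6/4 dx = 4096/7;  ∫_0^4 -2*x^5 dx = -4096/3;  ∫_0^4 4*x^4 dx = 4096/5.
  Sum: 4096/7 − 4096/3 + 4096/5 = 4096/105.
  ∫_0^4 (u')² dx = ∫_0^4 (9*x^4/4 - 12*x^3 + 16*x^2) dx. Term by term:
    ∫_0^4 9*x^4/4 dx = 2304/5;  ∫_0^4 -12*x^3 dx = -768;  ∫_0^4 16*x^2 dx = 1024/3.
  Sum: 2304/5 − 768 + 1024/3 = 512/15.
∫_0^4 u² dx = 4096/105, so ||u||_L² = 64*sqrt(105)/105.
∫_0^4 (u')² dx = 512/15, so ||u'||_L² = 16*sqrt(30)/15.
Ratio ||u||_L² / ||u'||_L² = 2*sqrt(14)/7.
Sharp Poincaré constant on H^1_0(0, 4) is C_P = L/π = 4/π, achieved by sin(π/4·x).
A polynomial bump cannot attain the sharp Poincaré constant (only the first sine eigenfunction does), so the ratio is strictly less than C_P, consistent with ||u||_L² ≤ C_P ||u'||_L².


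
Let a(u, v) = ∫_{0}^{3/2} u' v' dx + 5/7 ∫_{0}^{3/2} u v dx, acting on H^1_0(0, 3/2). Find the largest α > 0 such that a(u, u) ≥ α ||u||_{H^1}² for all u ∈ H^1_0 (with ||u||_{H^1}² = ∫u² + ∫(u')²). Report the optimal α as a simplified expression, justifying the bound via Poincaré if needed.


α = (45 + 28*π^2)/(7*(9 + 4*π^2))

Coercivity of a(·,·) on H^1_0(0, 3/2) means a(u, u) ≥ α ||u||_{H^1}² for every u ∈ H^1_0.
The interval has length L = 3/2, and Poincaré/coercivity depend only on L. Here a(u, u) = ∫(u')² + (5/7)·∫u².
Here 0 < c = 5/7 < 1. The condition a(u,u) ≥ α||u||_{H^1}² reads (1−α)∫(u')² ≥ (α−c)∫u². Any admissible α is ≤ 1 (rapidly oscillating u have ∫u²/∫(u')² → 0), and α = 1 would force 0 ≥ (1−c)∫u², impossible since c < 1; so 1−α > 0. By the sharp Poincaré inequality on H^1_0 of an interval of length L, ∫(u')² ≥ (π/L)²∫u² with equality for the first sine mode sin(π(x−x₀)/L) (x₀ the left endpoint), so the inequality holds for all u iff (1−α)(π/L)² ≥ α − c, i.e. α ≤ ((π/L)² + c)/((π/L)² + 1) = (1 + c(L/π)²)/(1 + (L/π)²). With (π/L)² = 4*π^2/9 and c = 5/7, the largest admissible constant is α = ((π/L)² + c)/((π/L)² + 1).
Simplifying, α = (45 + 28*π^2)/(7*(9 + 4*π^2)).


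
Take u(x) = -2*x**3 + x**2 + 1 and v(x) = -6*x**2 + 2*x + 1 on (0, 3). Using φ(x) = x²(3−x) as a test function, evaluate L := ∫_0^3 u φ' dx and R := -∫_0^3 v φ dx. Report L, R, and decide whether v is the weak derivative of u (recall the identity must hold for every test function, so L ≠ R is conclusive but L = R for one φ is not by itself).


LHS = 243/2, RHS = 459/4. No, v is not the weak derivative of u.

u(x) = -2*x**3 + x**2 + 1, classical derivative u'(x) = -6*x**2 + 2*x.
φ(x) = x²(3−x), so φ'(x) = 3*x*(2 - x).
Note φ(0) = φ(3) = 0, so the boundary term u·φ vanishes.
LHS = ∫_0^3 u(x) φ'(x) dx = ∫_0^3 (6*x^5 - 15*x^4 + 6*x^3 - 3*x^2 + 6*x) dx. Term by term:
  ∫_0^3 6*x^5 dx = 729;  ∫_0^3 -15*x^4 dx = -729;  ∫_0^3 6*x^3 dx = 243/2;
  ∫_0^3 -3*x^2 dx = -27;  ∫_0^3 6*x dx = 27.
Sum: 729 − 729 + 243/2 − 27 + 27 = 243/2.
So LHS = 243/2.
∫_0^3 v(x) φ(x) dx = ∫_0^3 (6*x^5 - 20*x^4 + 5*x^3 + 3*x^2) dx. Term by term:
  ∫_0^3 6*x^5 dx = 729;  ∫_0^3 -20*x^4 dx = -972;  ∫_0^3 5*x^3 dx = 405/4;
  ∫_0^3 3*x^2 dx = 27.
Sum: 729 − 972 + 405/4 + 27 = -459/4.
So RHS = -∫_0^3 v(x) φ(x) dx = 459/4.
LHS − RHS = 27/4 ≠ 0, so the identity fails.
(For a valid weak derivative the identity must hold for EVERY test function, in particular this one. The failure shows v is NOT the weak derivative of u.)
Correct weak derivative would be u'(x) = -6*x**2 + 2*x.


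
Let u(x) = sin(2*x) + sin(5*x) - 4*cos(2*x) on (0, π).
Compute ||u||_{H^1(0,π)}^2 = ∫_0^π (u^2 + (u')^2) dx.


||u||_{H^1(0,π)}^2 = -400/21 + 111*π/2

u'(x) = 8*sin(2*x) + 2*cos(2*x) + 5*cos(5*x).
Expand u² and (u')² and integrate term by term on (0, π), using: for integers n ≥ 1, ∫_0^π sin²(nx) dx = ∫_0^π cos²(nx) dx = π/2; for n ≠ n', ∫_0^π sin(nx)sin(n'x) dx = ∫_0^π cos(nx)cos(n'x) dx = 0; and by product-to-sum, ∫_0^π sin(nx)cos(n'x) dx = ½∫_0^π [sin((n+n')x) + sin((n−n')x)] dx, which is 0 when n+n' is even and 2n/(n²−n'²) when n+n' is odd (it need not vanish on (0, π)).
  u² squared terms: (-4)²·∫cos(2x)² dx = 16·π/2 = 8*π;  (1)²·∫sin(2x)² dx = 1·π/2 = π/2;  (1)²·∫sin(5x)² dx = 1·π/2 = π/2.
  u² cross terms: 2·(-4)·(1)·∫cos(2x)·sin(2x) dx = -8·(0) = 0;  2·(-4)·(1)·∫cos(2x)·sin(5x) dx = -8·(10/21) = -80/21;  2·(1)·(1)·∫sin(2x)·sin(5x) dx = 2·(0) = 0.
  So ∫_0^π u² dx = 8*π + π/2 + π/2 + 0 − 80/21 + 0 = -80/21 + 9*π.
  (u')² squared terms: (2)²·∫cos(2x)² dx = 4·π/2 = 2*π;  (5)²·∫cos(5x)² dx = 25·π/2 = 25*π/2;  (8)²·∫sin(2x)² dx = 64·π/2 = 32*π.
  (u')² cross terms: 2·(2)·(5)·∫cos(2x)·cos(5x) dx = 20·(0) = 0;  2·(2)·(8)·∫cos(2x)·sin(2x) dx = 32·(0) = 0;  2·(5)·(8)·∫cos(5x)·sin(2x) dx = 80·(-4/21) = -320/21.
  So ∫_0^π (u')² dx = 2*π + 25*π/2 + 32*π + 0 + 0 − 320/21 = -320/21 + 93*π/2.
||u||_{H^1}^2 = (-80/21 + 9*π) + (-320/21 + 93*π/2) = -400/21 + 111*π/2.


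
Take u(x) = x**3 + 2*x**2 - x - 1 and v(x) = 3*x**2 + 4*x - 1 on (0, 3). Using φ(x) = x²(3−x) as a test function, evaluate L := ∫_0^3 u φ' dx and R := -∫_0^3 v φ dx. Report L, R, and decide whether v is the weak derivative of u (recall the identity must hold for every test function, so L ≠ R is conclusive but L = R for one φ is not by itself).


LHS = -459/4, RHS = -459/4. Yes, v = u' weakly.

u(x) = x**3 + 2*x**2 - x - 1, classical derivative u'(x) = 3*x**2 + 4*x - 1.
φ(x) = x²(3−x), so φ'(x) = 3*x*(2 - x).
Note φ(0) = φ(3) = 0, so the boundary term u·φ vanishes.
LHS = ∫_0^3 u(x) φ'(x) dx = ∫_0^3 (-3*x^5 + 15*x^3 - 3*x^2 - 6*x) dx. Term by term:
  ∫_0^3 -3*x^5 dx = -729/2;  ∫_0^3 15*x^3 dx = 1215/4;  ∫_0^3 -3*x^2 dx = -27;
  ∫_0^3 -6*x dx = -27.
Sum: -729/2 + 1215/4 − 27 − 27 = -459/4.
So LHS = -459/4.
∫_0^3 v(x) φ(x) dx = ∫_0^3 (-3*x^5 + 5*x^4 + 13*x^3 - 3*x^2) dx. Term by term:
  ∫_0^3 -3*x^5 dx = -729/2;  ∫_0^3 5*x^4 dx = 243;  ∫_0^3 13*x^3 dx = 1053/4;
  ∫_0^3 -3*x^2 dx = -27.
Sum: -729/2 + 243 + 1053/4 − 27 = 459/4.
So RHS = -∫_0^3 v(x) φ(x) dx = -459/4.
LHS = RHS, so the identity holds for this test φ.
Moreover u is smooth here and v(x) = u'(x) = 3*x**2 + 4*x - 1 pointwise, so the identity holds for every test function. Hence v is the weak derivative of u.


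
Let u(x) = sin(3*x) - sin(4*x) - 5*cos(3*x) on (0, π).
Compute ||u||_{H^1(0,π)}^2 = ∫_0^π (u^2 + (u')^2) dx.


||u||_{H^1(0,π)}^2 = 800/7 + 277*π/2

u'(x) = 15*sin(3*x) + 3*cos(3*x) - 4*cos(4*x).
Expand u² and (u')² and integrate term by term on (0, π), using: for integers n ≥ 1, ∫_0^π sin²(nx) dx = ∫_0^π cos²(nx) dx = π/2; for n ≠ n', ∫_0^π sin(nx)sin(n'x) dx = ∫_0^π cos(nx)cos(n'x) dx = 0; and by product-to-sum, ∫_0^π sin(nx)cos(n'x) dx = ½∫_0^π [sin((n+n')x) + sin((n−n')x)] dx, which is 0 when n+n' is even and 2n/(n²−n'²) when n+n' is odd (it need not vanish on (0, π)).
  u² squared terms: (-1)²·∫sin(4x)² dx = 1·π/2 = π/2;  (-5)²·∫cos(3x)² dx = 25·π/2 = 25*π/2;  (1)²·∫sin(3x)² dx = 1·π/2 = π/2.
  u² cross terms: 2·(-1)·(-5)·∫sin(4x)·cos(3x) dx = 10·(8/7) = 80/7;  2·(-1)·(1)·∫sin(4x)·sin(3x) dx = -2·(0) = 0;  2·(-5)·(1)·∫cos(3x)·sin(3x) dx = -10·(0) = 0.
  So ∫_0^π u² dx = π/2 + 25*π/2 + π/2 + 80/7 + 0 + 0 = 80/7 + 27*π/2.
  (u')² squared terms: (-4)²·∫cos(4x)² dx = 16·π/2 = 8*π;  (3)²·∫cos(3x)² dx = 9·π/2 = 9*π/2;  (15)²·∫sin(3x)² dx = 225·π/2 = 225*π/2.
  (u')² cross terms: 2·(-4)·(3)·∫cos(4x)·cos(3x) dx = -24·(0) = 0;  2·(-4)·(15)·∫cos(4x)·sin(3x) dx = -120·(-6/7) = 720/7;  2·(3)·(15)·∫cos(3x)·sin(3x) dx = 90·(0) = 0.
  So ∫_0^π (u')² dx = 8*π + 9*π/2 + 225*π/2 + 0 + 720/7 + 0 = 720/7 + 125*π.
||u||_{H^1}^2 = (80/7 + 27*π/2) + (720/7 + 125*π) = 800/7 + 277*π/2.


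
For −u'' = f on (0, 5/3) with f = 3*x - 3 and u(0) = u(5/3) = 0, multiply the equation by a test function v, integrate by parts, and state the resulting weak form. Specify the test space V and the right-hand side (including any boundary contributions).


V = H^1_0(0, 5/3) (so v(0) = v(5/3) = 0); weak form: ∫_0^5/3 u'v' dx = ∫_0^5/3 (3*x - 3) v dx for all v ∈ V.

Multiply both sides by a test function v and integrate from 0 to 5/3:
  ∫_0^5/3 −u''(x) v(x) dx = ∫_0^5/3 f(x) v(x) dx.
Integrate the LHS by parts once:
  ∫_0^5/3 −u'' v dx = −[u'(x) v(x)]_0^5/3 + ∫_0^5/3 u'(x) v'(x) dx.
Thus ∫_0^5/3 u'(x) v'(x) dx = ∫_0^5/3 f(x) v(x) dx + [u'(x) v(x)]_0^5/3.
Choose V so that boundary terms are either known or forced to vanish.
u is Dirichlet: u(0) = u(5/3) = 0. Let V = H^1_0(0, 5/3); then v(0) = v(5/3) = 0, and [u' v]_0^5/3 = 0.
Weak formulation: find u (satisfying any essential BC) such that ∫_0^5/3 u'(x) v'(x) dx = ∫_0^5/3 f v dx for all v ∈ V.
Substituting f(x) = 3*x - 3, the right-hand side is ∫_0^5/3 (3*x - 3) v dx.


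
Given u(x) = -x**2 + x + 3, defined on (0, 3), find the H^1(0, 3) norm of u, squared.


||u||_{H^1}^2 = 381/10

The H^1 norm (squared) on an interval (0, L) is
  ||u||_{H^1}^2 = ∫_0^L u(x)^2 dx + ∫_0^L u'(x)^2 dx.
Compute u'(x) = 1 - 2*x.
Then u(x)^2 = x**4 - 2*x**3 - 5*x**2 + 6*x + 9 and u'(x)^2 = 4*x**2 - 4*x + 1.
Integrate each monomial from 0 to 3 using ∫_0^3 c·x^n dx = c·3^(n+1)/(n+1):
  ∫_0^3 u(x)^2 dx = ∫_0^3 (x^4 - 2*x^3 - 5*x^2 + 6*x + 9) dx. Term by term:
    ∫_0^3 x^4 dx = 243/5;  ∫_0^3 -2*x^3 dx = -81/2;  ∫_0^3 -5*x^2 dx = -45;
    ∫_0^3 6*x dx = 27;  ∫_0^3 9 dx = 27.
  Sum: 243/5 − 81/2 − 45 + 27 + 27 = 171/10.
  ∫_0^3 u'(x)^2 dx = ∫_0^3 (4*x^2 - 4*x + 1) dx. Term by term:
    ∫_0^3 4*x^2 dx = 36;  ∫_0^3 -4*x dx = -18;  ∫_0^3 1 dx = 3.
  Sum: 36 − 18 + 3 = 21.
Adding: ||u||_{H^1}^2 = 171/10 + 21 = 381/10.


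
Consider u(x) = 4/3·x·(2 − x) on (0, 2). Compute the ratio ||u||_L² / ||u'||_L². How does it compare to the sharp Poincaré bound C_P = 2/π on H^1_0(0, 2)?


||u||_L² / ||u'||_L² = sqrt(10)/5 < C_P = 2/π.

u(x) = 4/3·x·(2 − x), so u'(x) = 8/3 - 8*x/3.
u(x) = 4/3·x·(2 − x) vanishes at x = 0 and x = 2, so u ∈ H^1_0(0, 2). Differentiate via the product rule and integrate the resulting polynomials term by term.
  ∫_0^2 u² dx = ∫_0^2 (16*x^4/9 - 64*x^3/9 + 64*x^2/9) dx. Term by term:
    ∫_0^2 16*x^4/9 dx = 512/45;  ∫_0^2 -64*x^3/9 dx = -256/9;  ∫_0^2 64*x^2/9 dx = 512/27.
  Sum: 512/45 − 256/9 + 512/27 = 256/135.
  ∫_0^2 (u')² dx = ∫_0^2 (64*x^2/9 - 128*x/9 + 64/9) dx. Term by term:
    ∫_0^2 64*x^2/9 dx = 512/27;  ∫_0^2 -128*x/9 dx = -256/9;  ∫_0^2 64/9 dx = 128/9.
  Sum: 512/27 − 256/9 + 128/9 = 128/27.
∫_0^2 u² dx = 256/135, so ||u||_L² = 16*sqrt(15)/45.
∫_0^2 (u')² dx = 128/27, so ||u'||_L² = 8*sqrt(6)/9.
Ratio ||u||_L² / ||u'||_L² = sqrt(10)/5.
Sharp Poincaré constant on H^1_0(0, 2) is C_P = L/π = 2/π, achieved by sin(π/2·x).
A polynomial bump cannot attain the sharp Poincaré constant (only the first sine eigenfunction does), so the ratio is strictly less than C_P, consistent with ||u||_L² ≤ C_P ||u'||_L².


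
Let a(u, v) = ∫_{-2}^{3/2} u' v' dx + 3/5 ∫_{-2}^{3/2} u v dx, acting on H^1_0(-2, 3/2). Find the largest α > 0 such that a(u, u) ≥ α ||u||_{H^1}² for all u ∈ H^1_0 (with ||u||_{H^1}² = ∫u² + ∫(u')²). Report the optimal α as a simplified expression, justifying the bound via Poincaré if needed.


α = (147 + 20*π^2)/(5*(4*π^2 + 49))

Coercivity of a(·,·) on H^1_0(-2, 3/2) means a(u, u) ≥ α ||u||_{H^1}² for every u ∈ H^1_0.
The interval has length L = 7/2, and Poincaré/coercivity depend only on L. Here a(u, u) = ∫(u')² + (3/5)·∫u².
Here 0 < c = 3/5 < 1. The condition a(u,u) ≥ α||u||_{H^1}² reads (1−α)∫(u')² ≥ (α−c)∫u². Any admissible α is ≤ 1 (rapidly oscillating u have ∫u²/∫(u')² → 0), and α = 1 would force 0 ≥ (1−c)∫u², impossible since c < 1; so 1−α > 0. By the sharp Poincaré inequality on H^1_0 of an interval of length L, ∫(u')² ≥ (π/L)²∫u² with equality for the first sine mode sin(π(x−x₀)/L) (x₀ the left endpoint), so the inequality holds for all u iff (1−α)(π/L)² ≥ α − c, i.e. α ≤ ((π/L)² + c)/((π/L)² + 1) = (1 + c(L/π)²)/(1 + (L/π)²). With (π/L)² = 4*π^2/49 and c = 3/5, the largest admissible constant is α = ((π/L)² + c)/((π/L)² + 1).
Simplifying, α = (147 + 20*π^2)/(5*(4*π^2 + 49)).


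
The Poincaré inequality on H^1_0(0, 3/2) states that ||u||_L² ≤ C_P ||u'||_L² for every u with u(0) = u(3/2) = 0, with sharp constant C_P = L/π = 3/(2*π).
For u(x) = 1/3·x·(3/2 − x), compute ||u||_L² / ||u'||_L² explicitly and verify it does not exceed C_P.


||u||_L² / ||u'||_L² = 3*sqrt(10)/20 < C_P = 3/(2*π).

u(x) = 1/3·x·(3/2 − x), so u'(x) = 1/2 - 2*x/3.
u(x) = 1/3·x·(3/2 − x) vanishes at x = 0 and x = 3/2, so u ∈ H^1_0(0, 3/2). Differentiate via the product rule and integrate the resulting polynomials term by term.
  ∫_0^3/2 u² dx = ∫_0^3/2 (x^4/9 - x^3/3 + x^2/4) dx. Term by term:
    ∫_0^3/2 x^4/9 dx = 27/160;  ∫_0^3/2 -x^3/3 dx = -27/64;  ∫_0^3/2 x^2/4 dx = 9/32.
  Sum: 27/160 − 27/64 + 9/32 = 9/320.
  ∫_0^3/2 (u')² dx = ∫_0^3/2 (4*x^2/9 - 2*x/3 + 1/4) dx. Term by term:
    ∫_0^3/2 4*x^2/9 dx = 1/2;  ∫_0^3/2 -2*x/3 dx = -3/4;  ∫_0^3/2 1/4 dx = 3/8.
  Sum: 1/2 − 3/4 + 3/8 = 1/8.
∫_0^3/2 u² dx = 9/320, so ||u||_L² = 3*sqrt(5)/40.
∫_0^3/2 (u')² dx = 1/8, so ||u'||_L² = sqrt(2)/4.
Ratio ||u||_L² / ||u'||_L² = 3*sqrt(10)/20.
Sharp Poincaré constant on H^1_0(0, 3/2) is C_P = L/π = 3/(2*π), achieved by sin(2*π/3·x).
A polynomial bump cannot attain the sharp Poincaré constant (only the first sine eigenfunction does), so the ratio is strictly less than C_P, consistent with ||u||_L² ≤ C_P ||u'||_L².


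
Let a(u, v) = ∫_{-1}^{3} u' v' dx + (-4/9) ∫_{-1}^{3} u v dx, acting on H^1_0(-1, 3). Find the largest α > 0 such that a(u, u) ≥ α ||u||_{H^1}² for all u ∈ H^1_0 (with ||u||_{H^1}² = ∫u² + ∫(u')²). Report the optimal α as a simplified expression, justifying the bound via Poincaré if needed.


α = (-64/9 + π^2)/(π^2 + 16)

Coercivity of a(·,·) on H^1_0(-1, 3) means a(u, u) ≥ α ||u||_{H^1}² for every u ∈ H^1_0.
The interval has length L = 4, and Poincaré/coercivity depend only on L. Here a(u, u) = ∫(u')² + (-4/9)·∫u².
Here c = -4/9 < 0 with |c| < (π/L)² = π^2/16, so coercivity still holds. The condition a(u,u) ≥ α||u||_{H^1}² reads (1−α)∫(u')² ≥ (α−c)∫u². Any admissible α is ≤ 1 (rapidly oscillating u have ∫u²/∫(u')² → 0), and α = 1 would force 0 ≥ (1−c)∫u², impossible since c < 1; so 1−α > 0. By the sharp Poincaré inequality on H^1_0 of an interval of length L, ∫(u')² ≥ (π/L)²∫u² with equality for the first sine mode sin(π(x−x₀)/L) (x₀ the left endpoint), so the inequality holds for all u iff (1−α)(π/L)² ≥ α − c, i.e. α ≤ ((π/L)² + c)/((π/L)² + 1) = (1 + c(L/π)²)/(1 + (L/π)²). (Direct route, valid since c ≤ 0: Poincaré gives c∫u² ≥ c(L/π)²∫(u')², so a(u,u) ≥ (1 + c(L/π)²)∫(u')², while ||u||_{H^1}² ≤ (1 + (L/π)²)∫(u')²; dividing yields the same α.) With (π/L)² = π^2/16 and c = -4/9, the largest admissible constant is α = ((π/L)² + c)/((π/L)² + 1).
Simplifying, α = (-64/9 + π^2)/(π^2 + 16).


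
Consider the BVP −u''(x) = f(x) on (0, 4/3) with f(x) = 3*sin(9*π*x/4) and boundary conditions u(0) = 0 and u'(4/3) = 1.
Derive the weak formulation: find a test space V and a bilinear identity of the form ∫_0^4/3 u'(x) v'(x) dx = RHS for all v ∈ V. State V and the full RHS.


V = {v ∈ H^1(0, 4/3) : v(0) = 0} (test functions vanish at x = 0 where u is specified); weak form: ∫_0^4/3 u'v' dx = ∫_0^4/3 (3*sin(9*π*x/4)) v dx + v(4/3) for all v ∈ V.

Multiply both sides by a test function v and integrate from 0 to 4/3:
  ∫_0^4/3 −u''(x) v(x) dx = ∫_0^4/3 f(x) v(x) dx.
Integrate the LHS by parts once:
  ∫_0^4/3 −u'' v dx = −[u'(x) v(x)]_0^4/3 + ∫_0^4/3 u'(x) v'(x) dx.
Thus ∫_0^4/3 u'(x) v'(x) dx = ∫_0^4/3 f(x) v(x) dx + [u'(x) v(x)]_0^4/3.
Choose V so that boundary terms are either known or forced to vanish.
Mixed BC: u(0) = 0 (Dirichlet) and u'(4/3) = 1 (Neumann). Define V = {v ∈ H^1(0, 4/3) : v(0) = 0}. Then [u' v]_0^4/3 = u'(4/3)·v(4/3) − u'(0)·0 = v(4/3).
Weak formulation: find u (satisfying any essential BC) such that ∫_0^4/3 u'(x) v'(x) dx = ∫_0^4/3 f v dx + v(4/3) for all v ∈ V (Dirichlet at 0 absorbed into V; Neumann datum at x = 4/3 contributes the boundary term).
Substituting f(x) = 3*sin(9*π*x/4), the right-hand side is ∫_0^4/3 (3*sin(9*π*x/4)) v dx + v(4/3).


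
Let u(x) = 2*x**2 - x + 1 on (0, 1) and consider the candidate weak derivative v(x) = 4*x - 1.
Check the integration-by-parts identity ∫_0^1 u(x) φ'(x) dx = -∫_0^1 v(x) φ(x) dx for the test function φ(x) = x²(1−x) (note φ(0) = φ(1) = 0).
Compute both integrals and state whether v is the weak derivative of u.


LHS = -7/60, RHS = -7/60. Yes, v = u' weakly.

u(x) = 2*x**2 - x + 1, classical derivative u'(x) = 4*x - 1.
φ(x) = x²(1−x), so φ'(x) = x*(2 - 3*x).
Note φ(0) = φ(1) = 0, so the boundary term u·φ vanishes.
LHS = ∫_0^1 u(x) φ'(x) dx = ∫_0^1 (-6*x^4 + 7*x^3 - 5*x^2 + 2*x) dx. Term by term:
  ∫_0^1 -6*x^4 dx = -6/5;  ∫_0^1 7*x^3 dx = 7/4;  ∫_0^1 -5*x^2 dx = -5/3;
  ∫_0^1 2*x dx = 1.
Sum: -6/5 + 7/4 − 5/3 + 1 = -7/60.
So LHS = -7/60.
∫_0^1 v(x) φ(x) dx = ∫_0^1 (-4*x^4 + 5*x^3 - x^2) dx. Term by term:
  ∫_0^1 -4*x^4 dx = -4/5;  ∫_0^1 5*x^3 dx = 5/4;  ∫_0^1 -x^2 dx = -1/3.
Sum: -4/5 + 5/4 − 1/3 = 7/60.
So RHS = -∫_0^1 v(x) φ(x) dx = -7/60.
LHS = RHS, so the identity holds for this test φ.
Moreover u is smooth here and v(x) = u'(x) = 4*x - 1 pointwise, so the identity holds for every test function. Hence v is the weak derivative of u.


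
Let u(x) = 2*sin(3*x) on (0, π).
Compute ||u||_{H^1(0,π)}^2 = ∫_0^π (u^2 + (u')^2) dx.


||u||_{H^1(0,π)}^2 = 20*π

u'(x) = 6*cos(3*x).
Expand u² and (u')² and integrate term by term on (0, π), using: for integers n ≥ 1, ∫_0^π sin²(nx) dx = ∫_0^π cos²(nx) dx = π/2; for n ≠ n', ∫_0^π sin(nx)sin(n'x) dx = ∫_0^π cos(nx)cos(n'x) dx = 0; and by product-to-sum, ∫_0^π sin(nx)cos(n'x) dx = ½∫_0^π [sin((n+n')x) + sin((n−n')x)] dx, which is 0 when n+n' is even and 2n/(n²−n'²) when n+n' is odd (it need not vanish on (0, π)).
  u² squared terms: (2)²·∫sin(3x)² dx = 4·π/2 = 2*π.
  So ∫_0^π u² dx = 2*π.
  (u')² squared terms: (6)²·∫cos(3x)² dx = 36·π/2 = 18*π.
  So ∫_0^π (u')² dx = 18*π.
||u||_{H^1}^2 = (2*π) + (18*π) = 20*π.


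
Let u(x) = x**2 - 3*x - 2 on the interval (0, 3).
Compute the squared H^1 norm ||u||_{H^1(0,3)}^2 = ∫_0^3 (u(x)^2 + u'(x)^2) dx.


||u||_{H^1}^2 = 471/10

The H^1 norm (squared) on an interval (0, L) is
  ||u||_{H^1}^2 = ∫_0^L u(x)^2 dx + ∫_0^L u'(x)^2 dx.
Compute u'(x) = 2*x - 3.
Then u(x)^2 = x**4 - 6*x**3 + 5*x**2 + 12*x + 4 and u'(x)^2 = 4*x**2 - 12*x + 9.
Integrate each monomial from 0 to 3 using ∫_0^3 c·x^n dx = c·3^(n+1)/(n+1):
  ∫_0^3 u(x)^2 dx = ∫_0^3 (x^4 - 6*x^3 + 5*x^2 + 12*x + 4) dx. Term by term:
    ∫_0^3 x^4 dx = 243/5;  ∫_0^3 -6*x^3 dx = -243/2;  ∫_0^3 5*x^2 dx = 45;
    ∫_0^3 12*x dx = 54;  ∫_0^3 4 dx = 12.
  Sum: 243/5 − 243/2 + 45 + 54 + 12 = 381/10.
  ∫_0^3 u'(x)^2 dx = ∫_0^3 (4*x^2 - 12*x + 9) dx. Term by term:
    ∫_0^3 4*x^2 dx = 36;  ∫_0^3 -12*x dx = -54;  ∫_0^3 9 dx = 27.
  Sum: 36 − 54 + 27 = 9.
Adding: ||u||_{H^1}^2 = 381/10 + 9 = 471/10.


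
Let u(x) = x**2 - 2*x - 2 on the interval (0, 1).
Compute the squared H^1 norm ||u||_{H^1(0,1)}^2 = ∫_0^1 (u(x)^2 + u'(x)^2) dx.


||u||_{H^1}^2 = 128/15

The H^1 norm (squared) on an interval (0, L) is
  ||u||_{H^1}^2 = ∫_0^L u(x)^2 dx + ∫_0^L u'(x)^2 dx.
Compute u'(x) = 2*x - 2.
Then u(x)^2 = x**4 - 4*x**3 + 8*x + 4 and u'(x)^2 = 4*x**2 - 8*x + 4.
Integrate each monomial from 0 to 1 using ∫_0^1 c·x^n dx = c·1^(n+1)/(n+1):
  ∫_0^1 u(x)^2 dx = ∫_0^1 (x^4 - 4*x^3 + 8*x + 4) dx. Term by term:
    ∫_0^1 x^4 dx = 1/5;  ∫_0^1 -4*x^3 dx = -1;  ∫_0^1 8*x dx = 4;
    ∫_0^1 4 dx = 4.
  Sum: 1/5 − 1 + 4 + 4 = 36/5.
  ∫_0^1 u'(x)^2 dx = ∫_0^1 (4*x^2 - 8*x + 4) dx. Term by term:
    ∫_0^1 4*x^2 dx = 4/3;  ∫_0^1 -8*x dx = -4;  ∫_0^1 4 dx = 4.
  Sum: 4/3 − 4 + 4 = 4/3.
Adding: ||u||_{H^1}^2 = 36/5 + 4/3 = 128/15.


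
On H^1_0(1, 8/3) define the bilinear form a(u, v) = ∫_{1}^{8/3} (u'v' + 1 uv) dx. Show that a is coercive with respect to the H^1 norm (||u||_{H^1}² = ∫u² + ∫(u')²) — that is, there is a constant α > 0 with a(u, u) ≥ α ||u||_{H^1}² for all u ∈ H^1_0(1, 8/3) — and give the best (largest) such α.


α = 1

Coercivity of a(·,·) on H^1_0(1, 8/3) means a(u, u) ≥ α ||u||_{H^1}² for every u ∈ H^1_0.
The interval has length L = 5/3, and Poincaré/coercivity depend only on L. Here a(u, u) = ∫(u')² + (1)·∫u².
Here c = 1 ≥ 1, so a(u,u) = ∫(u')² + c∫u² ≥ ∫(u')² + ∫u² = ||u||_{H^1}², i.e. α = 1 works. No larger α is possible: a(u,u) ≥ α||u||_{H^1}² means (1−α)∫(u')² ≥ (α−c)∫u², and for the modes u_n = sin(nπ(x−x₀)/L) (x₀ the left endpoint) one has ∫u_n²/∫(u_n')² = (L/(nπ))² → 0, so a(u_n,u_n)/||u_n||_{H^1}² → 1. Hence the optimal constant is α = 1.
Therefore α = 1.


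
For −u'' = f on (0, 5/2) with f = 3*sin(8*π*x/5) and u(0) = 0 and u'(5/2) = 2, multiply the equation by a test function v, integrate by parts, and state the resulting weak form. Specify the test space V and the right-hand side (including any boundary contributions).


V = {v ∈ H^1(0, 5/2) : v(0) = 0} (test functions vanish at x = 0 where u is specified); weak form: ∫_0^5/2 u'v' dx = ∫_0^5/2 (3*sin(8*π*x/5)) v dx + 2·v(5/2) for all v ∈ V.

Multiply both sides by a test function v and integrate from 0 to 5/2:
  ∫_0^5/2 −u''(x) v(x) dx = ∫_0^5/2 f(x) v(x) dx.
Integrate the LHS by parts once:
  ∫_0^5/2 −u'' v dx = −[u'(x) v(x)]_0^5/2 + ∫_0^5/2 u'(x) v'(x) dx.
Thus ∫_0^5/2 u'(x) v'(x) dx = ∫_0^5/2 f(x) v(x) dx + [u'(x) v(x)]_0^5/2.
Choose V so that boundary terms are either known or forced to vanish.
Mixed BC: u(0) = 0 (Dirichlet) and u'(5/2) = 2 (Neumann). Define V = {v ∈ H^1(0, 5/2) : v(0) = 0}. Then [u' v]_0^5/2 = u'(5/2)·v(5/2) − u'(0)·0 = 2·v(5/2).
Weak formulation: find u (satisfying any essential BC) such that ∫_0^5/2 u'(x) v'(x) dx = ∫_0^5/2 f v dx + 2·v(5/2) for all v ∈ V (Dirichlet at 0 absorbed into V; Neumann datum at x = 5/2 contributes the boundary term).
Substituting f(x) = 3*sin(8*π*x/5), the right-hand side is ∫_0^5/2 (3*sin(8*π*x/5)) v dx + 2·v(5/2).


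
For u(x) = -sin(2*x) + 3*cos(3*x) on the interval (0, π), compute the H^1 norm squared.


||u||_{H^1(0,π)}^2 = 48 + 95*π/2

u'(x) = -9*sin(3*x) - 2*cos(2*x).
Expand u² and (u')² and integrate term by term on (0, π), using: for integers n ≥ 1, ∫_0^π sin²(nx) dx = ∫_0^π cos²(nx) dx = π/2; for n ≠ n', ∫_0^π sin(nx)sin(n'x) dx = ∫_0^π cos(nx)cos(n'x) dx = 0; and by product-to-sum, ∫_0^π sin(nx)cos(n'x) dx = ½∫_0^π [sin((n+n')x) + sin((n−n')x)] dx, which is 0 when n+n' is even and 2n/(n²−n'²) when n+n' is odd (it need not vanish on (0, π)).
  u² squared terms: (-1)²·∫sin(2x)² dx = 1·π/2 = π/2;  (3)²·∫cos(3x)² dx = 9·π/2 = 9*π/2.
  u² cross terms: 2·(-1)·(3)·∫sin(2x)·cos(3x) dx = -6·(-4/5) = 24/5.
  So ∫_0^π u² dx = π/2 + 9*π/2 + 24/5 = 24/5 + 5*π.
  (u')² squared terms: (-9)²·∫sin(3x)² dx = 81·π/2 = 81*π/2;  (-2)²·∫cos(2x)² dx = 4·π/2 = 2*π.
  (u')² cross terms: 2·(-9)·(-2)·∫sin(3x)·cos(2x) dx = 36·(6/5) = 216/5.
  So ∫_0^π (u')² dx = 81*π/2 + 2*π + 216/5 = 216/5 + 85*π/2.
||u||_{H^1}^2 = (24/5 + 5*π) + (216/5 + 85*π/2) = 48 + 95*π/2.


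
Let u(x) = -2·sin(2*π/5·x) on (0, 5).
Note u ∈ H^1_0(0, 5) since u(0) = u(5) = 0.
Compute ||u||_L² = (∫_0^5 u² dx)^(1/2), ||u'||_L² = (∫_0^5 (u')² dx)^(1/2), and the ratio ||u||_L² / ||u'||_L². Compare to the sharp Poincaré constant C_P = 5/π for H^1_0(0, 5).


||u||_L² / ||u'||_L² = 5/(2*π) < C_P = 5/π.

u(x) = -2·sin(2*π/5·x), so u'(x) = -4*π*cos(2*π*x/5)/5.
Writing u(x) = A·sin(kπx/L) with A = -2 and k = 2, use ∫_0^L sin²(kπx/L) dx = L/2 and ∫_0^L cos²(kπx/L) dx = L/2.
u² = 4·sin²(2*π/5·x) and (u')² = 16*π^2/25·cos²(2*π/5·x), and each of sin², cos² integrates to L/2 = 5/2 over (0, 5).
∫_0^5 u² dx = 10, so ||u||_L² = sqrt(10).
∫_0^5 (u')² dx = 8*π^2/5, so ||u'||_L² = 2*sqrt(10)*π/5.
Ratio ||u||_L² / ||u'||_L² = 5/(2*π).
Sharp Poincaré constant on H^1_0(0, 5) is C_P = L/π = 5/π, achieved by sin(π/5·x).
This is the k = 2 harmonic; the ratio L/(kπ) is strictly less than C_P = L/π, consistent with the sharp inequality ||u||_L² ≤ C_P ||u'||_L².


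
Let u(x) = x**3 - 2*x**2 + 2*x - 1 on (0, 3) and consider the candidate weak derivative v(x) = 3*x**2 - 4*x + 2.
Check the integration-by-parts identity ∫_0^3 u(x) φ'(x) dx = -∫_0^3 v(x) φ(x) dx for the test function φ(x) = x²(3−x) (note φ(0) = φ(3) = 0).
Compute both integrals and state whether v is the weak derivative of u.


LHS = -189/5, RHS = -189/5. Yes, v = u' weakly.

u(x) = x**3 - 2*x**2 + 2*x - 1, classical derivative u'(x) = 3*x**2 - 4*x + 2.
φ(x) = x²(3−x), so φ'(x) = 3*x*(2 - x).
Note φ(0) = φ(3) = 0, so the boundary term u·φ vanishes.
LHS = ∫_0^3 u(x) φ'(x) dx = ∫_0^3 (-3*x^5 + 12*x^4 - 18*x^3 + 15*x^2 - 6*x) dx. Term by term:
  ∫_0^3 -3*x^5 dx = -729/2;  ∫_0^3 12*x^4 dx = 2916/5;  ∫_0^3 -18*x^3 dx = -729/2;
  ∫_0^3 15*x^2 dx = 135;  ∫_0^3 -6*x dx = -27.
Sum: -729/2 + 2916/5 − 729/2 + 135 − 27 = -189/5.
So LHS = -189/5.
∫_0^3 v(x) φ(x) dx = ∫_0^3 (-3*x^5 + 13*x^4 - 14*x^3 + 6*x^2) dx. Term by term:
  ∫_0^3 -3*x^5 dx = -729/2;  ∫_0^3 13*x^4 dx = 3159/5;  ∫_0^3 -14*x^3 dx = -567/2;
  ∫_0^3 6*x^2 dx = 54.
Sum: -729/2 + 3159/5 − 567/2 + 54 = 189/5.
So RHS = -∫_0^3 v(x) φ(x) dx = -189/5.
LHS = RHS, so the identity holds for this test φ.
Moreover u is smooth here and v(x) = u'(x) = 3*x**2 - 4*x + 2 pointwise, so the identity holds for every test function. Hence v is the weak derivative of u.


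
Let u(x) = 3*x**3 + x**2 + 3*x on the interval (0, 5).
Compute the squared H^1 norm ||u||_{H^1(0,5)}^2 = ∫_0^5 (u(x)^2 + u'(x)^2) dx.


||u||_{H^1}^2 = 7901065/42

The H^1 norm (squared) on an interval (0, L) is
  ||u||_{H^1}^2 = ∫_0^L u(x)^2 dx + ∫_0^L u'(x)^2 dx.
Compute u'(x) = 9*x**2 + 2*x + 3.
Then u(x)^2 = 9*x**6 + 6*x**5 + 19*x**4 + 6*x**3 + 9*x**2 and u'(x)^2 = 81*x**4 + 36*x**3 + 58*x**2 + 12*x + 9.
Integrate each monomial from 0 to 5 using ∫_0^5 c·x^n dx = c·5^(n+1)/(n+1):
  ∫_0^5 u(x)^2 dx = ∫_0^5 (9*x^6 + 6*x^5 + 19*x^4 + 6*x^3 + 9*x^2) dx. Term by term:
    ∫_0^5 9*x^6 dx = 703125/7;  ∫_0^5 6*x^5 dx = 15625;  ∫_0^5 19*x^4 dx = 11875;
    ∫_0^5 6*x^3 dx = 1875/2;  ∫_0^5 9*x^2 dx = 375.
  Sum: 703125/7 + 15625 + 11875 + 1875/2 + 375 = 1809625/14.
  ∫_0^5 u'(x)^2 dx = ∫_0^5 (81*x^4 + 36*x^3 + 58*x^2 + 12*x + 9) dx. Term by term:
    ∫_0^5 81*x^4 dx = 50625;  ∫_0^5 36*x^3 dx = 5625;  ∫_0^5 58*x^2 dx = 7250/3;
    ∫_0^5 12*x dx = 150;  ∫_0^5 9 dx = 45.
  Sum: 50625 + 5625 + 7250/3 + 150 + 45 = 176585/3.
Adding: ||u||_{H^1}^2 = 1809625/14 + 176585/3 = 7901065/42.


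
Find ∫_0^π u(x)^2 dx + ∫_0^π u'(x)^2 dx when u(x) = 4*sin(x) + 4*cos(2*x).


||u||_{H^1(0,π)}^2 = -320/3 + 56*π

u'(x) = -8*sin(2*x) + 4*cos(x).
Expand u² and (u')² and integrate term by term on (0, π), using: for integers n ≥ 1, ∫_0^π sin²(nx) dx = ∫_0^π cos²(nx) dx = π/2; for n ≠ n', ∫_0^π sin(nx)sin(n'x) dx = ∫_0^π cos(nx)cos(n'x) dx = 0; and by product-to-sum, ∫_0^π sin(nx)cos(n'x) dx = ½∫_0^π [sin((n+n')x) + sin((n−n')x)] dx, which is 0 when n+n' is even and 2n/(n²−n'²) when n+n' is odd (it need not vanish on (0, π)).
  u² squared terms: (4)²·∫cos(2x)² dx = 16·π/2 = 8*π;  (4)²·∫sin(x)² dx = 16·π/2 = 8*π.
  u² cross terms: 2·(4)·(4)·∫cos(2x)·sin(x) dx = 32·(-2/3) = -64/3.
  So ∫_0^π u² dx = 8*π + 8*π − 64/3 = -64/3 + 16*π.
  (u')² squared terms: (-8)²·∫sin(2x)² dx = 64·π/2 = 32*π;  (4)²·∫cos(x)² dx = 16·π/2 = 8*π.
  (u')² cross terms: 2·(-8)·(4)·∫sin(2x)·cos(x) dx = -64·(4/3) = -256/3.
  So ∫_0^π (u')² dx = 32*π + 8*π − 256/3 = -256/3 + 40*π.
||u||_{H^1}^2 = (-64/3 + 16*π) + (-256/3 + 40*π) = -320/3 + 56*π.


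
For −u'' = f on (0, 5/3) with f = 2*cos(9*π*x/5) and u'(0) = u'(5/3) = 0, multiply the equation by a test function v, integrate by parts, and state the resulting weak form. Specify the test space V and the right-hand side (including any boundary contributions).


V = H^1(0, 5/3) (no boundary constraint on v; u is determined up to an additive constant); weak form: ∫_0^5/3 u'v' dx = ∫_0^5/3 (2*cos(9*π*x/5)) v dx for all v ∈ V.

Multiply both sides by a test function v and integrate from 0 to 5/3:
  ∫_0^5/3 −u''(x) v(x) dx = ∫_0^5/3 f(x) v(x) dx.
Integrate the LHS by parts once:
  ∫_0^5/3 −u'' v dx = −[u'(x) v(x)]_0^5/3 + ∫_0^5/3 u'(x) v'(x) dx.
Thus ∫_0^5/3 u'(x) v'(x) dx = ∫_0^5/3 f(x) v(x) dx + [u'(x) v(x)]_0^5/3.
Choose V so that boundary terms are either known or forced to vanish.
u has homogeneous Neumann: u'(0) = u'(5/3) = 0. So [u' v]_0^5/3 = 0·v(5/3) − 0·v(0) = 0 for any v; take V = H^1(0, 5/3).
Weak formulation: find u (satisfying any essential BC) such that ∫_0^5/3 u'(x) v'(x) dx = ∫_0^5/3 f v dx for all v ∈ V (homogeneous Neumann, so boundary terms vanish).
Substituting f(x) = 2*cos(9*π*x/5), the right-hand side is ∫_0^5/3 (2*cos(9*π*x/5)) v dx.
Compatibility check (pure Neumann): taking v ≡ 1 ∈ V gives 0 = ∫_0^5/3 f dx + (0) − (0), i.e. ∫_0^5/3 f dx must equal u'(0) − u'(5/3) = 0. Indeed ∫_0^5/3 (2*cos(9*π*x/5)) dx = 0, so the data are compatible. The solution is then unique only up to an additive constant (fix it e.g. by requiring ∫_0^5/3 u dx = 0).


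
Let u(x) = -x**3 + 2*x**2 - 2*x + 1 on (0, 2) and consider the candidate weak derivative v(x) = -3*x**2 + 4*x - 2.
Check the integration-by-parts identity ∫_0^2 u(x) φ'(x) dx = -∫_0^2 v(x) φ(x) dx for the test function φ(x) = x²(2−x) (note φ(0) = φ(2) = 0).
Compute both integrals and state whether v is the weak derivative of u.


LHS = 8/3, RHS = 8/3. Yes, v = u' weakly.

u(x) = -x**3 + 2*x**2 - 2*x + 1, classical derivative u'(x) = -3*x**2 + 4*x - 2.
φ(x) = x²(2−x), so φ'(x) = x*(4 - 3*x).
Note φ(0) = φ(2) = 0, so the boundary term u·φ vanishes.
LHS = ∫_0^2 u(x) φ'(x) dx = ∫_0^2 (3*x^5 - 10*x^4 + 14*x^3 - 11*x^2 + 4*x) dx. Term by term:
  ∫_0^2 3*x^5 dx = 32;  ∫_0^2 -10*x^4 dx = -64;  ∫_0^2 14*x^3 dx = 56;
  ∫_0^2 -11*x^2 dx = -88/3;  ∫_0^2 4*x dx = 8.
Sum: 32 − 64 + 56 − 88/3 + 8 = 8/3.
So LHS = 8/3.
∫_0^2 v(x) φ(x) dx = ∫_0^2 (3*x^5 - 10*x^4 + 10*x^3 - 4*x^2) dx. Term by term:
  ∫_0^2 3*x^5 dx = 32;  ∫_0^2 -10*x^4 dx = -64;  ∫_0^2 10*x^3 dx = 40;
  ∫_0^2 -4*x^2 dx = -32/3.
Sum: 32 − 64 + 40 − 32/3 = -8/3.
So RHS = -∫_0^2 v(x) φ(x) dx = 8/3.
LHS = RHS, so the identity holds for this test φ.
Moreover u is smooth here and v(x) = u'(x) = -3*x**2 + 4*x - 2 pointwise, so the identity holds for every test function. Hence v is the weak derivative of u.


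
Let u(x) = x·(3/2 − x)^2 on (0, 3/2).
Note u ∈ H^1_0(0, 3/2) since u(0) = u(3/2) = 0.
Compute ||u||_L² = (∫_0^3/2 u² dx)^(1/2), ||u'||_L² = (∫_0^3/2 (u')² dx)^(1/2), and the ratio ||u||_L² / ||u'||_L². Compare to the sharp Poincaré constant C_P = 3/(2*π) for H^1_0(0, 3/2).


||u||_L² / ||u'||_L² = 3*sqrt(14)/28 < C_P = 3/(2*π).

u(x) = x·(3/2 − x)^2, so u'(x) = 3*x^2 - 6*x + 9/4.
u(x) = x·(3/2 − x)^2 vanishes at x = 0 and x = 3/2, so u ∈ H^1_0(0, 3/2). Differentiate via the product rule and integrate the resulting polynomials term by term.
  ∫_0^3/2 u² dx = ∫_0^3/2 (x^6 - 6*x^5 + 27*x^4/2 - 27*x^3/2 + 81*x^2/16) dx. Term by term:
    ∫_0^3/2 x^6 dx = 2187/896;  ∫_0^3/2 -6*x^5 dx = -729/64;  ∫_0^3/2 27*x^4/2 dx = 6561/320;
    ∫_0^3/2 -27*x^3/2 dx = -2187/128;  ∫_0^3/2 81*x^2/16 dx = 729/128.
  Sum: 2187/896 − 729/64 + 6561/320 − 2187/128 + 729/128 = 729/4480.
  ∫_0^3/2 (u')² dx = ∫_0^3/2 (9*x^4 - 36*x^3 + 99*x^2/2 - 27*x + 81/16) dx. Term by term:
    ∫_0^3/2 9*x^4 dx = 2187/160;  ∫_0^3/2 -36*x^3 dx = -729/16;  ∫_0^3/2 99*x^2/2 dx = 891/16;
    ∫_0^3/2 -27*x dx = -243/8;  ∫_0^3/2 81/16 dx = 243/32.
  Sum: 2187/160 − 729/16 + 891/16 − 243/8 + 243/32 = 81/80.
∫_0^3/2 u² dx = 729/4480, so ||u||_L² = 27*sqrt(70)/560.
∫_0^3/2 (u')² dx = 81/80, so ||u'||_L² = 9*sqrt(5)/20.
Ratio ||u||_L² / ||u'||_L² = 3*sqrt(14)/28.
Sharp Poincaré constant on H^1_0(0, 3/2) is C_P = L/π = 3/(2*π), achieved by sin(2*π/3·x).
A polynomial bump cannot attain the sharp Poincaré constant (only the first sine eigenfunction does), so the ratio is strictly less than C_P, consistent with ||u||_L² ≤ C_P ||u'||_L².


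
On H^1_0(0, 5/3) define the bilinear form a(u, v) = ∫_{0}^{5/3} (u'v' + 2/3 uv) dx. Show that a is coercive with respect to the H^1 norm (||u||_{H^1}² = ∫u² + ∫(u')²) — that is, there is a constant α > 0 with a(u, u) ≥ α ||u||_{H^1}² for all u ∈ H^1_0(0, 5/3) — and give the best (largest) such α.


α = (50 + 27*π^2)/(3*(25 + 9*π^2))

Coercivity of a(·,·) on H^1_0(0, 5/3) means a(u, u) ≥ α ||u||_{H^1}² for every u ∈ H^1_0.
The interval has length L = 5/3, and Poincaré/coercivity depend only on L. Here a(u, u) = ∫(u')² + (2/3)·∫u².
Here 0 < c = 2/3 < 1. The condition a(u,u) ≥ α||u||_{H^1}² reads (1−α)∫(u')² ≥ (α−c)∫u². Any admissible α is ≤ 1 (rapidly oscillating u have ∫u²/∫(u')² → 0), and α = 1 would force 0 ≥ (1−c)∫u², impossible since c < 1; so 1−α > 0. By the sharp Poincaré inequality on H^1_0 of an interval of length L, ∫(u')² ≥ (π/L)²∫u² with equality for the first sine mode sin(π(x−x₀)/L) (x₀ the left endpoint), so the inequality holds for all u iff (1−α)(π/L)² ≥ α − c, i.e. α ≤ ((π/L)² + c)/((π/L)² + 1) = (1 + c(L/π)²)/(1 + (L/π)²). With (π/L)² = 9*π^2/25 and c = 2/3, the largest admissible constant is α = ((π/L)² + c)/((π/L)² + 1).
Simplifying, α = (50 + 27*π^2)/(3*(25 + 9*π^2)).


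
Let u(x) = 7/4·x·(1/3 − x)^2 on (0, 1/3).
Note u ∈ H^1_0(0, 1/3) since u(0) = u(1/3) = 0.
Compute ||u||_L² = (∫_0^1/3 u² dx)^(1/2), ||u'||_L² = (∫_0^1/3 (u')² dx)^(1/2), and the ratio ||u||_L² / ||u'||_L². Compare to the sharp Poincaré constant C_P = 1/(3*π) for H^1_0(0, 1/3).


||u||_L² / ||u'||_L² = sqrt(14)/42 < C_P = 1/(3*π).

u(x) = 7/4·x·(1/3 − x)^2, so u'(x) = 21*x^2/4 - 7*x/3 + 7/36.
u(x) = 7/4·x·(1/3 − x)^2 vanishes at x = 0 and x = 1/3, so u ∈ H^1_0(0, 1/3). Differentiate via the product rule and integrate the resulting polynomials term by term.
  ∫_0^1/3 u² dx = ∫_0^1/3 (49*x^6/16 - 49*x^5/12 + 49*x^4/24 - 49*x^3/108 + 49*x^2/1296) dx. Term by term:
    ∫_0^1/3 49*x^6/16 dx = 7/34992;  ∫_0^1/3 -49*x^5/12 dx = -49/52488;  ∫_0^1/3 49*x^4/24 dx = 49/29160;
    ∫_0^1/3 -49*x^3/108 dx = -49/34992;  ∫_0^1/3 49*x^2/1296 dx = 49/104976.
  Sum: 7/34992 − 49/52488 + 49/29160 − 49/34992 + 49/104976 = 7/524880.
  ∫_0^1/3 (u')² dx = ∫_0^1/3 (441*x^4/16 - 49*x^3/2 + 539*x^2/72 - 49*x/54 + 49/1296) dx. Term by term:
    ∫_0^1/3 441*x^4/16 dx = 49/2160;  ∫_0^1/3 -49*x^3/2 dx = -49/648;  ∫_0^1/3 539*x^2/72 dx = 539/5832;
    ∫_0^1/3 -49*x/54 dx = -49/972;  ∫_0^1/3 49/1296 dx = 49/3888.
  Sum: 49/2160 − 49/648 + 539/5832 − 49/972 + 49/3888 = 49/29160.
∫_0^1/3 u² dx = 7/524880, so ||u||_L² = sqrt(35)/1620.
∫_0^1/3 (u')² dx = 49/29160, so ||u'||_L² = 7*sqrt(10)/540.
Ratio ||u||_L² / ||u'||_L² = sqrt(14)/42.
Sharp Poincaré constant on H^1_0(0, 1/3) is C_P = L/π = 1/(3*π), achieved by sin(3*π·x).
A polynomial bump cannot attain the sharp Poincaré constant (only the first sine eigenfunction does), so the ratio is strictly less than C_P, consistent with ||u||_L² ≤ C_P ||u'||_L².


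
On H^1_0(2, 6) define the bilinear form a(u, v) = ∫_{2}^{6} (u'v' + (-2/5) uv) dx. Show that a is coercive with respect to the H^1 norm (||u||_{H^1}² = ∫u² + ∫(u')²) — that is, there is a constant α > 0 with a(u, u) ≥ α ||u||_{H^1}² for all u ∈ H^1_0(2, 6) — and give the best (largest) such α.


α = (-32/5 + π^2)/(π^2 + 16)

Coercivity of a(·,·) on H^1_0(2, 6) means a(u, u) ≥ α ||u||_{H^1}² for every u ∈ H^1_0.
The interval has length L = 4, and Poincaré/coercivity depend only on L. Here a(u, u) = ∫(u')² + (-2/5)·∫u².
Here c = -2/5 < 0 with |c| < (π/L)² = π^2/16, so coercivity still holds. The condition a(u,u) ≥ α||u||_{H^1}² reads (1−α)∫(u')² ≥ (α−c)∫u². Any admissible α is ≤ 1 (rapidly oscillating u have ∫u²/∫(u')² → 0), and α = 1 would force 0 ≥ (1−c)∫u², impossible since c < 1; so 1−α > 0. By the sharp Poincaré inequality on H^1_0 of an interval of length L, ∫(u')² ≥ (π/L)²∫u² with equality for the first sine mode sin(π(x−x₀)/L) (x₀ the left endpoint), so the inequality holds for all u iff (1−α)(π/L)² ≥ α − c, i.e. α ≤ ((π/L)² + c)/((π/L)² + 1) = (1 + c(L/π)²)/(1 + (L/π)²). (Direct route, valid since c ≤ 0: Poincaré gives c∫u² ≥ c(L/π)²∫(u')², so a(u,u) ≥ (1 + c(L/π)²)∫(u')², while ||u||_{H^1}² ≤ (1 + (L/π)²)∫(u')²; dividing yields the same α.) With (π/L)² = π^2/16 and c = -2/5, the largest admissible constant is α = ((π/L)² + c)/((π/L)² + 1).
Simplifying, α = (-32/5 + π^2)/(π^2 + 16).
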